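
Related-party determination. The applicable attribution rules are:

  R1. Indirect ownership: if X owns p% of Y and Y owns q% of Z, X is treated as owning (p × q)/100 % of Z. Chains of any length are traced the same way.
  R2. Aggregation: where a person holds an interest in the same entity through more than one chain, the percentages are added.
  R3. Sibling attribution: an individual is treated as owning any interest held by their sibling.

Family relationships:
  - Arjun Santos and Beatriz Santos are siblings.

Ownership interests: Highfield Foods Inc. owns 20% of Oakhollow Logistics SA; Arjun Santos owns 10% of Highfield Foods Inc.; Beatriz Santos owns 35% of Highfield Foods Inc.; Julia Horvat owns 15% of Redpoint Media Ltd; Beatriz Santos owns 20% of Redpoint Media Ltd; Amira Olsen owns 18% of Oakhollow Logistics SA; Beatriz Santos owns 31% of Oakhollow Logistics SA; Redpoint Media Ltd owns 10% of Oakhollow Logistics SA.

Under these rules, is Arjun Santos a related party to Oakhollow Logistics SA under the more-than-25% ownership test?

By sibling attribution (R3), Arjun Santos is treated as also owning Beatriz Santos's interest in Highfield Foods Inc, giving 10% + 35% = 45%.
By sibling attribution (R3), Arjun Santos is treated as owning Beatriz Santos's 20% interest in Redpoint Media Ltd.
By sibling attribution (R3), Arjun Santos is treated as owning Beatriz Santos's 31% interest in Oakhollow Logistics SA.
Chain via Highfield Foods Inc. (R1): 45% × 20% = 9% of Oakhollow Logistics SA.
Chain via Redpoint Media Ltd (R1): 20% × 10% = 2% of Oakhollow Logistics SA.
Direct interest in Oakhollow Logistics SA: 31%.
Aggregating (R2): 9% + 2% + 31% = 42%.
42% exceeds the 25% threshold, so Arjun is a related party to Oakhollow Logistics SA.

Yes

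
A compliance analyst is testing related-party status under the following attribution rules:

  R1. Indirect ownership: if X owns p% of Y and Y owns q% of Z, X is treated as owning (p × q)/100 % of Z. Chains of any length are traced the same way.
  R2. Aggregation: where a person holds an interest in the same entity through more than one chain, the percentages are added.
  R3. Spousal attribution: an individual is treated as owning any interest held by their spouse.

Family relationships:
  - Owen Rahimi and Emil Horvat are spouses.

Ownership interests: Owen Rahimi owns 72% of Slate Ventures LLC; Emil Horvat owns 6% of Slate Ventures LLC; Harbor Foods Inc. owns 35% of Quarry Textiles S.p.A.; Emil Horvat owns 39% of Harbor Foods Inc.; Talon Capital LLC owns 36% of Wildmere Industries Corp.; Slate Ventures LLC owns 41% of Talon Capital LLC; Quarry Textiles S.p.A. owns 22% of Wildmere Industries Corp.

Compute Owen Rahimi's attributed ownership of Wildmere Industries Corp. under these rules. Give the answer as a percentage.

By spousal attribution (R3), Owen Rahimi is treated as also owning Emil Horvat's interest in Slate Ventures LLC, giving 72% + 6% = 78%.
By spousal attribution (R3), Owen Rahimi is treated as owning Emil Horvat's 39% interest in Harbor Foods Inc.
Chain via Slate Ventures LLC → Talon Capital LLC (R1): 78% × 41% × 36% = 11.5128% of Wildmere Industries Corp.
Chain via Harbor Foods Inc. → Quarry Textiles S.p.A. (R1): 39% × 35% × 22% = 3.003% of Wildmere Industries Corp.
Aggregating (R2): 11.5128% + 3.003% = 14.5158%.

14.5158%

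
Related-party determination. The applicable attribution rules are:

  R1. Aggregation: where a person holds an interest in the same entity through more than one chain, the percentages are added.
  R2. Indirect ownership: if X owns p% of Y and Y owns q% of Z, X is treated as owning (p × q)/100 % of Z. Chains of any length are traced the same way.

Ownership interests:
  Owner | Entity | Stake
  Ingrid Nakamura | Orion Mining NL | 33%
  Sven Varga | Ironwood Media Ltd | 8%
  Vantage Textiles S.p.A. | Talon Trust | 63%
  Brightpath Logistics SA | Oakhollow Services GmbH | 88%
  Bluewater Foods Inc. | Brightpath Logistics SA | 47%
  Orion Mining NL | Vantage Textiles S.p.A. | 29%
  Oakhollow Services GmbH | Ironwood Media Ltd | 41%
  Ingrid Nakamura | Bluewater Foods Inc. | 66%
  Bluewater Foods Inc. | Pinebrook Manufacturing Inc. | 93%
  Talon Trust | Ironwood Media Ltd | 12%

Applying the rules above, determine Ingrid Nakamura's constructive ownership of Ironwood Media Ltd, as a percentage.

Chain via Bluewater Foods Inc. → Brightpath Logistics SA → Oakhollow Services GmbH (R2): 66% × 47% × 88% × 41% = 11.192016% of Ironwood Media Ltd.
Chain via Orion Mining NL → Vantage Textiles S.p.A. → Talon Trust (R2): 33% × 29% × 63% × 12% = 0.723492% of Ironwood Media Ltd.
Aggregating (R1): 11.192016% + 0.723492% = 11.915508%.

11.915508%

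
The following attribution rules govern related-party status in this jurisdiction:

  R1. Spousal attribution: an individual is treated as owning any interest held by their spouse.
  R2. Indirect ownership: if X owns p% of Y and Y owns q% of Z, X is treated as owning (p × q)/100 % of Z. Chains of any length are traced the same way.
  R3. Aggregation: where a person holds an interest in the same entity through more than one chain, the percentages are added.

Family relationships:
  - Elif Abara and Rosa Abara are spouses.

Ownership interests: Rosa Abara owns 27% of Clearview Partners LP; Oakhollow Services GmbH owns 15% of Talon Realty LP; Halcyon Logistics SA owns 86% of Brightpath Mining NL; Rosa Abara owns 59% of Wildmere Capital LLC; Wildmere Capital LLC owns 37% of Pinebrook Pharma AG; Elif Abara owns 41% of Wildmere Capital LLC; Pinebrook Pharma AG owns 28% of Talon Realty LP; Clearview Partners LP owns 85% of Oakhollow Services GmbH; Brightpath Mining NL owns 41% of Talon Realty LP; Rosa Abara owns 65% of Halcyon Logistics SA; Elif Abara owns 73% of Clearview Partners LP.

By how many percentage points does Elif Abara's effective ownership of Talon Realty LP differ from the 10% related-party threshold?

36.029

By spousal attribution (R1), Elif Abara is treated as also owning Rosa Abara's interest in Clearview Partners LP, giving 73% + 27% = 100%.
By spousal attribution (R1), Elif Abara is treated as also owning Rosa Abara's interest in Wildmere Capital LLC, giving 41% + 59% = 100%.
By spousal attribution (R1), Elif Abara is treated as owning Rosa Abara's 65% interest in Halcyon Logistics SA.
Chain via Clearview Partners LP → Oakhollow Services GmbH (R2): 100% × 85% × 15% = 12.75% of Talon Realty LP.
Chain via Wildmere Capital LLC → Pinebrook Pharma AG (R2): 100% × 37% × 28% = 10.36% of Talon Realty LP.
Chain via Halcyon Logistics SA → Brightpath Mining NL (R2): 65% × 86% × 41% = 22.919% of Talon Realty LP.
Aggregating (R3): 12.75% + 10.36% + 22.919% = 46.029%.
46.029% exceeds the 10% threshold by 36.029 percentage points.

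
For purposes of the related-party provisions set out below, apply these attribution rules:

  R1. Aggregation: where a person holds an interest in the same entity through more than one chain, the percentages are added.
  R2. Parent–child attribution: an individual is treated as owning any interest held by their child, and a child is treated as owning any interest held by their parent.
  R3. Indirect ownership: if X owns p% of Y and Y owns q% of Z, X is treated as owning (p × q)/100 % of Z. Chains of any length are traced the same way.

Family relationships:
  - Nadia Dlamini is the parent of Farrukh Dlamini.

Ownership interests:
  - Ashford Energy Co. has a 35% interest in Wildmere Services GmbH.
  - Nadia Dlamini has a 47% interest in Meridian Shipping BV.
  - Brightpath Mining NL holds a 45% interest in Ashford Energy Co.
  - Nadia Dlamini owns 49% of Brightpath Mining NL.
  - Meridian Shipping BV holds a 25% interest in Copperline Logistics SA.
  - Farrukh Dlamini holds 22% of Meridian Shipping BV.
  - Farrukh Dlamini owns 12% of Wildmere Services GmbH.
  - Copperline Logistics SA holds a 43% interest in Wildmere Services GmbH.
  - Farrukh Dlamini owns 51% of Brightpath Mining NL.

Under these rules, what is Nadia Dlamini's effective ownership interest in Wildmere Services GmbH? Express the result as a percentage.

By parent–child attribution (R2), Nadia Dlamini is treated as also owning Farrukh Dlamini's interest in Brightpath Mining NL, giving 49% + 51% = 100%.
By parent–child attribution (R2), Nadia Dlamini is treated as also owning Farrukh Dlamini's interest in Meridian Shipping BV, giving 47% + 22% = 69%.
By parent–child attribution (R2), Nadia Dlamini is treated as owning Farrukh Dlamini's 12% interest in Wildmere Services GmbH.
Chain via Brightpath Mining NL → Ashford Energy Co. (R3): 100% × 45% × 35% = 15.75% of Wildmere Services GmbH.
Chain via Meridian Shipping BV → Copperline Logistics SA (R3): 69% × 25% × 43% = 7.4175% of Wildmere Services GmbH.
Direct interest in Wildmere Services GmbH: 12%.
Aggregating (R1): 15.75% + 7.4175% + 12% = 35.1675%.

35.1675%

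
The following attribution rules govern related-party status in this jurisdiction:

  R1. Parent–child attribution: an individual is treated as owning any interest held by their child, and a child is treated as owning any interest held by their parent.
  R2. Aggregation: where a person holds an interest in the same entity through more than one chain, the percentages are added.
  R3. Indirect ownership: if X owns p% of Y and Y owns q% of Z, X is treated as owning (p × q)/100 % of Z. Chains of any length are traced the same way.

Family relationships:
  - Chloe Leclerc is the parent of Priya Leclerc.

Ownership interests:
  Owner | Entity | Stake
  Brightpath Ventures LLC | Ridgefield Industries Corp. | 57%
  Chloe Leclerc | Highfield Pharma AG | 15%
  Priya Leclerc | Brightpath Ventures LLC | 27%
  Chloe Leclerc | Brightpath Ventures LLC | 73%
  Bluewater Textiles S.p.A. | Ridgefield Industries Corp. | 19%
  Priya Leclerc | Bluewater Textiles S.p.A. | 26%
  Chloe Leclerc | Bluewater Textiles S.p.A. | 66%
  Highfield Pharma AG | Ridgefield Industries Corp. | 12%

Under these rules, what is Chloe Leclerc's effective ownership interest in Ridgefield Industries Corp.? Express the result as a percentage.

76.28%

By parent–child attribution (R1), Chloe Leclerc is treated as also owning Priya Leclerc's interest in Bluewater Textiles S.p.A, giving 66% + 26% = 92%.
By parent–child attribution (R1), Chloe Leclerc is treated as also owning Priya Leclerc's interest in Brightpath Ventures LLC, giving 73% + 27% = 100%.
Chain via Bluewater Textiles S.p.A. (R3): 92% × 19% = 17.48% of Ridgefield Industries Corp.
Chain via Brightpath Ventures LLC (R3): 100% × 57% = 57% of Ridgefield Industries Corp.
Chain via Highfield Pharma AG (R3): 15% × 12% = 1.8% of Ridgefield Industries Corp.
Aggregating (R2): 17.48% + 57% + 1.8% = 76.28%.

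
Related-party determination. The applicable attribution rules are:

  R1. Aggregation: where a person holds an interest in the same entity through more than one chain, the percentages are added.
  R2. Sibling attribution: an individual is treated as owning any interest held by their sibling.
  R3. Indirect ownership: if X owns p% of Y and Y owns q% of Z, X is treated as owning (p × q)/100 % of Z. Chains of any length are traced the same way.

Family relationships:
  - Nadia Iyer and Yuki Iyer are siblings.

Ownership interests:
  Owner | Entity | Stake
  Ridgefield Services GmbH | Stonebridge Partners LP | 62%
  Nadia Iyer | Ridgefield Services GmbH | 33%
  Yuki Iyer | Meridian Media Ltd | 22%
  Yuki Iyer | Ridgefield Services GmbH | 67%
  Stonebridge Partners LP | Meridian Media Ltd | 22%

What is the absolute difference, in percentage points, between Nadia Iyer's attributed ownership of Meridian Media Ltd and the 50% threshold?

14.36

By sibling attribution (R2), Nadia Iyer is treated as also owning Yuki Iyer's interest in Ridgefield Services GmbH, giving 33% + 67% = 100%.
By sibling attribution (R2), Nadia Iyer is treated as owning Yuki Iyer's 22% interest in Meridian Media Ltd.
Chain via Ridgefield Services GmbH → Stonebridge Partners LP (R3): 100% × 62% × 22% = 13.64% of Meridian Media Ltd.
Direct interest in Meridian Media Ltd: 22%.
Aggregating (R1): 13.64% + 22% = 35.64%.
35.64% falls short of the 50% threshold by 14.36 percentage points.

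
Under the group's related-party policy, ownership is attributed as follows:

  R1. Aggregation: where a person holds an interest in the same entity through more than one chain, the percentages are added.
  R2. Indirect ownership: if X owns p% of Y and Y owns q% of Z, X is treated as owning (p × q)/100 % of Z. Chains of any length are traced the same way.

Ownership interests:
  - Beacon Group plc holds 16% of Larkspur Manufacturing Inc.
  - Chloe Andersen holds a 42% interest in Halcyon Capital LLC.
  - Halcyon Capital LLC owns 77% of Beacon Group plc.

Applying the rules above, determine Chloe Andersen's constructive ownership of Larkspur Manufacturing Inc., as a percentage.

5.1744%

Chain via Halcyon Capital LLC → Beacon Group plc (R2): 42% × 77% × 16% = 5.1744% of Larkspur Manufacturing Inc.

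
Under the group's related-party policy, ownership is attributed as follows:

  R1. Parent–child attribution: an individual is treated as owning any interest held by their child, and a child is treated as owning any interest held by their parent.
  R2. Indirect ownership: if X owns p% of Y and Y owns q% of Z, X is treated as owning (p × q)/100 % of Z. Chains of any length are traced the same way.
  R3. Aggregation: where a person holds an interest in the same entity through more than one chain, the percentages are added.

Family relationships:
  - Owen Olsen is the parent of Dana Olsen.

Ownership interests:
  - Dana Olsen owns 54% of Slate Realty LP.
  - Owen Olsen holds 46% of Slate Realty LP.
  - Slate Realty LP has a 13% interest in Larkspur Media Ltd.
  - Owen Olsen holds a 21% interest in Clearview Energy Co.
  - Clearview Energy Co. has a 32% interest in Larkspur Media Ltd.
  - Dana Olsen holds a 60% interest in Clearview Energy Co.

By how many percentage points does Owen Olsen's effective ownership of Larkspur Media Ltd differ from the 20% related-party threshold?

18.92

By parent–child attribution (R1), Owen Olsen is treated as also owning Dana Olsen's interest in Clearview Energy Co, giving 21% + 60% = 81%.
By parent–child attribution (R1), Owen Olsen is treated as also owning Dana Olsen's interest in Slate Realty LP, giving 46% + 54% = 100%.
Chain via Clearview Energy Co. (R2): 81% × 32% = 25.92% of Larkspur Media Ltd.
Chain via Slate Realty LP (R2): 100% × 13% = 13% of Larkspur Media Ltd.
Aggregating (R3): 25.92% + 13% = 38.92%.
38.92% exceeds the 20% threshold by 18.92 percentage points.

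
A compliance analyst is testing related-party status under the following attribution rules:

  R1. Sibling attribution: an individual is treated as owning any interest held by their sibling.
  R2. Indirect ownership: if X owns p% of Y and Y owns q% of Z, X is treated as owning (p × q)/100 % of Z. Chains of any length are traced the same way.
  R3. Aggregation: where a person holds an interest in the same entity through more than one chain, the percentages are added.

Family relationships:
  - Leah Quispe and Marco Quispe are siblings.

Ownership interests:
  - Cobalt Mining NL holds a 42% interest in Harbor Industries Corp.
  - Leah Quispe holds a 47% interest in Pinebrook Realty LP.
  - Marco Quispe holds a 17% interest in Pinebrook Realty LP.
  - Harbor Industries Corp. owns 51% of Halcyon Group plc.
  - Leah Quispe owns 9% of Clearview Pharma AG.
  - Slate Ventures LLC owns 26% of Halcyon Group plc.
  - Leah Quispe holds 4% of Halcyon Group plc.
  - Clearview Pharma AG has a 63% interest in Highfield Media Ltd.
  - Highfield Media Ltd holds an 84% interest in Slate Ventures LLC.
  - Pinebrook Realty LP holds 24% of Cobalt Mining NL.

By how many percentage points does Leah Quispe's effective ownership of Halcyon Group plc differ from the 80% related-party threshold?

71.47156

By sibling attribution (R1), Leah Quispe is treated as also owning Marco Quispe's interest in Pinebrook Realty LP, giving 47% + 17% = 64%.
Chain via Clearview Pharma AG → Highfield Media Ltd → Slate Ventures LLC (R2): 9% × 63% × 84% × 26% = 1.238328% of Halcyon Group plc.
Chain via Pinebrook Realty LP → Cobalt Mining NL → Harbor Industries Corp. (R2): 64% × 24% × 42% × 51% = 3.290112% of Halcyon Group plc.
Direct interest in Halcyon Group plc: 4%.
Aggregating (R3): 1.238328% + 3.290112% + 4% = 8.52844%.
8.52844% falls short of the 80% threshold by 71.47156 percentage points.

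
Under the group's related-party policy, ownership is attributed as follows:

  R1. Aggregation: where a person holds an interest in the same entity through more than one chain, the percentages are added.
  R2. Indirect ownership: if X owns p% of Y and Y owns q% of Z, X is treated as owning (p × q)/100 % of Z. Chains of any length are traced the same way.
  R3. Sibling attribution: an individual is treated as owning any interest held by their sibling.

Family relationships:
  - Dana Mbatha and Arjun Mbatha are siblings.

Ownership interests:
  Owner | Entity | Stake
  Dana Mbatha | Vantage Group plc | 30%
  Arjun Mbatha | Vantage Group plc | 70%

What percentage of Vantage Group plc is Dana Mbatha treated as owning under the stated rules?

By sibling attribution (R3), Dana Mbatha is treated as also owning Arjun Mbatha's interest in Vantage Group plc, giving 30% + 70% = 100%.
Direct interest in Vantage Group plc: 100%.

100%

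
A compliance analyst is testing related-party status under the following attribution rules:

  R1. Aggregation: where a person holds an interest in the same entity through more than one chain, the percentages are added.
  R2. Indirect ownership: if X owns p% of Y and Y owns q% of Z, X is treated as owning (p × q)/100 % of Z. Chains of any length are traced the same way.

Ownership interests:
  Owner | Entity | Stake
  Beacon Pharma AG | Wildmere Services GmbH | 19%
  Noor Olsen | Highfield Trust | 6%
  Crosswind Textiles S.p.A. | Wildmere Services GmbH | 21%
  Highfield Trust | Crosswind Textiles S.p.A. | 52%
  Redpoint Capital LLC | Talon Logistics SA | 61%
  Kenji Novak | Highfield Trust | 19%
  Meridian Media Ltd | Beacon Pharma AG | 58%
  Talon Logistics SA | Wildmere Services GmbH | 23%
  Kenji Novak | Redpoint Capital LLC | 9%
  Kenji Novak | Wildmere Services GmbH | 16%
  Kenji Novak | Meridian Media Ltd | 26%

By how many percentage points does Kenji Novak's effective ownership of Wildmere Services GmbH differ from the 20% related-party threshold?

Chain via Meridian Media Ltd → Beacon Pharma AG (R2): 26% × 58% × 19% = 2.8652% of Wildmere Services GmbH.
Chain via Redpoint Capital LLC → Talon Logistics SA (R2): 9% × 61% × 23% = 1.2627% of Wildmere Services GmbH.
Chain via Highfield Trust → Crosswind Textiles S.p.A. (R2): 19% × 52% × 21% = 2.0748% of Wildmere Services GmbH.
Direct interest in Wildmere Services GmbH: 16%.
Aggregating (R1): 2.8652% + 1.2627% + 2.0748% + 16% = 22.2027%.
22.2027% exceeds the 20% threshold by 2.2027 percentage points.

2.2027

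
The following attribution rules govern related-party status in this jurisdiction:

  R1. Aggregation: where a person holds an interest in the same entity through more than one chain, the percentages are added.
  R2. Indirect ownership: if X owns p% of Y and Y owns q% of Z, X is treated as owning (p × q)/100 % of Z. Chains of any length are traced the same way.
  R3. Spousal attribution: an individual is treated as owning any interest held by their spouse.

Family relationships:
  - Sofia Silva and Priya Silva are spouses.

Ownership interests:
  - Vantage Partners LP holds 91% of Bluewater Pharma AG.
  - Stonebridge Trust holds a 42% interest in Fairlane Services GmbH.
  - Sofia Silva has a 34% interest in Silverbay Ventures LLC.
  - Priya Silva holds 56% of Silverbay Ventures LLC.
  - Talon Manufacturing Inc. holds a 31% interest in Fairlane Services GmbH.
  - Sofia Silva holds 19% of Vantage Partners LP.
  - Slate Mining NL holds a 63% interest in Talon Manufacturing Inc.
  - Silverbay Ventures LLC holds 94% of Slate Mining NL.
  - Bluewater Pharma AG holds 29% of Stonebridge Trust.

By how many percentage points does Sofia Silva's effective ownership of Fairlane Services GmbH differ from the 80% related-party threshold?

By spousal attribution (R3), Sofia Silva is treated as also owning Priya Silva's interest in Silverbay Ventures LLC, giving 34% + 56% = 90%.
Chain via Silverbay Ventures LLC → Slate Mining NL → Talon Manufacturing Inc. (R2): 90% × 94% × 63% × 31% = 16.52238% of Fairlane Services GmbH.
Chain via Vantage Partners LP → Bluewater Pharma AG → Stonebridge Trust (R2): 19% × 91% × 29% × 42% = 2.105922% of Fairlane Services GmbH.
Aggregating (R1): 16.52238% + 2.105922% = 18.628302%.
18.628302% falls short of the 80% threshold by 61.371698 percentage points.

61.371698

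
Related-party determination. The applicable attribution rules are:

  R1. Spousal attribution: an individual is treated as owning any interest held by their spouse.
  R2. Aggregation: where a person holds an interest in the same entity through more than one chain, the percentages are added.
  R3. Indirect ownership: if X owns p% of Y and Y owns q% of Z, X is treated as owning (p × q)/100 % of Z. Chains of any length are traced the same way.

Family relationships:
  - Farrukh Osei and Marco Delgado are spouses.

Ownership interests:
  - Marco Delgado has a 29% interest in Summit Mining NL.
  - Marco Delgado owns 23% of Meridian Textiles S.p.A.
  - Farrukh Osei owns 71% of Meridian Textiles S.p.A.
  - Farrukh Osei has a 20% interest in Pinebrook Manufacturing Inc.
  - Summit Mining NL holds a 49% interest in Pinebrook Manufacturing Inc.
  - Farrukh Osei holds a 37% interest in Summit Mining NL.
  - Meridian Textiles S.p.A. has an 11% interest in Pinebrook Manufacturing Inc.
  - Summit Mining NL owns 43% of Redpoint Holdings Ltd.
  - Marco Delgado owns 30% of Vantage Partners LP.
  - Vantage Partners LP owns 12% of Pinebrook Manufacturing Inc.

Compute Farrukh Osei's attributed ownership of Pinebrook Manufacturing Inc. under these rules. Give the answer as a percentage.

66.28%

By spousal attribution (R1), Farrukh Osei is treated as also owning Marco Delgado's interest in Summit Mining NL, giving 37% + 29% = 66%.
By spousal attribution (R1), Farrukh Osei is treated as also owning Marco Delgado's interest in Meridian Textiles S.p.A, giving 71% + 23% = 94%.
By spousal attribution (R1), Farrukh Osei is treated as owning Marco Delgado's 30% interest in Vantage Partners LP.
Chain via Summit Mining NL (R3): 66% × 49% = 32.34% of Pinebrook Manufacturing Inc.
Chain via Meridian Textiles S.p.A. (R3): 94% × 11% = 10.34% of Pinebrook Manufacturing Inc.
Direct interest in Pinebrook Manufacturing Inc: 20%.
Chain via Vantage Partners LP (R3): 30% × 12% = 3.6% of Pinebrook Manufacturing Inc.
Aggregating (R2): 32.34% + 10.34% + 20% + 3.6% = 66.28%.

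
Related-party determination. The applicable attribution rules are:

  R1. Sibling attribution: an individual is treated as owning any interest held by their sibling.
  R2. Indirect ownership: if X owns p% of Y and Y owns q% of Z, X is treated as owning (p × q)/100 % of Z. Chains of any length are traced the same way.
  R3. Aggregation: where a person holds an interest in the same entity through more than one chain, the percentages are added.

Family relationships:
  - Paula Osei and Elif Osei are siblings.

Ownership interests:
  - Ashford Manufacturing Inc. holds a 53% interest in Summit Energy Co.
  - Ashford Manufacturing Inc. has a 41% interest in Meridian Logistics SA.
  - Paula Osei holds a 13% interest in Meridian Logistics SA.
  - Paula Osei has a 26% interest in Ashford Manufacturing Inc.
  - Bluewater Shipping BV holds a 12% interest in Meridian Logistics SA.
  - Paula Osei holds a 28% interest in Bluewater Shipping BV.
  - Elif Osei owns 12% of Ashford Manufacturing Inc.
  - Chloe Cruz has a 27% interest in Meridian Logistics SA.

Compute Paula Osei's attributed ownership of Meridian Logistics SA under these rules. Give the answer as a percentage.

By sibling attribution (R1), Paula Osei is treated as also owning Elif Osei's interest in Ashford Manufacturing Inc, giving 26% + 12% = 38%.
Chain via Ashford Manufacturing Inc. (R2): 38% × 41% = 15.58% of Meridian Logistics SA.
Chain via Bluewater Shipping BV (R2): 28% × 12% = 3.36% of Meridian Logistics SA.
Direct interest in Meridian Logistics SA: 13%.
Aggregating (R3): 15.58% + 3.36% + 13% = 31.94%.

31.94%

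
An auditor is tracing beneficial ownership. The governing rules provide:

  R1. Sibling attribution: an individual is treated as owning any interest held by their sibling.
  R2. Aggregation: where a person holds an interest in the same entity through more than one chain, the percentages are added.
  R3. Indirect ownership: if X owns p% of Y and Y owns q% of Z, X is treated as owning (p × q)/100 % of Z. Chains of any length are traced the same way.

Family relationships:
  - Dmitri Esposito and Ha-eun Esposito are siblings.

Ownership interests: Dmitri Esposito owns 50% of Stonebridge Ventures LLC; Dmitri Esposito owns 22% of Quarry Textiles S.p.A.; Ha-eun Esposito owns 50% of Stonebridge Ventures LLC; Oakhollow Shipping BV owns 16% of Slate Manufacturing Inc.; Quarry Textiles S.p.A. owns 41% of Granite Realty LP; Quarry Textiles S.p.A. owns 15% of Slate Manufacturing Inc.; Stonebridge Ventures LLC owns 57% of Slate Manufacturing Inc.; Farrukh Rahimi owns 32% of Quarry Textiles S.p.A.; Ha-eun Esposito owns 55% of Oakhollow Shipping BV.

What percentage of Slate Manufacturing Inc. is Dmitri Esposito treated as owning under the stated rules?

69.1%

By sibling attribution (R1), Dmitri Esposito is treated as also owning Ha-eun Esposito's interest in Stonebridge Ventures LLC, giving 50% + 50% = 100%.
By sibling attribution (R1), Dmitri Esposito is treated as owning Ha-eun Esposito's 55% interest in Oakhollow Shipping BV.
Chain via Stonebridge Ventures LLC (R3): 100% × 57% = 57% of Slate Manufacturing Inc.
Chain via Quarry Textiles S.p.A. (R3): 22% × 15% = 3.3% of Slate Manufacturing Inc.
Chain via Oakhollow Shipping BV (R3): 55% × 16% = 8.8% of Slate Manufacturing Inc.
Aggregating (R2): 57% + 3.3% + 8.8% = 69.1%.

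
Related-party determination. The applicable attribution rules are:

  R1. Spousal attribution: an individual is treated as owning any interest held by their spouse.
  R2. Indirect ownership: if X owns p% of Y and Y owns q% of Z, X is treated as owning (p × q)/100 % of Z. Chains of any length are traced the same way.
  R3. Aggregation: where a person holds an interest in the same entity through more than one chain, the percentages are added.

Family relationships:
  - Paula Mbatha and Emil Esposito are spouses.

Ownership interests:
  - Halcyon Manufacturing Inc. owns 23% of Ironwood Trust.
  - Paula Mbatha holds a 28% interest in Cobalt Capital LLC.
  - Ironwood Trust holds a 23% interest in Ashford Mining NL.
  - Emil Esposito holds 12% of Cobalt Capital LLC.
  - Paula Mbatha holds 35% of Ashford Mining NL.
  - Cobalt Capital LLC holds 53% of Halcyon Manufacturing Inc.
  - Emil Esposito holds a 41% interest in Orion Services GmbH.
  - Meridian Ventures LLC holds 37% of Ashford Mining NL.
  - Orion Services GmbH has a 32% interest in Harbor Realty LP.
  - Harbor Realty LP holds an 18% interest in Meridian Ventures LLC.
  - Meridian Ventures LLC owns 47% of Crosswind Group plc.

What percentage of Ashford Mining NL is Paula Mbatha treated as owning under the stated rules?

By spousal attribution (R1), Paula Mbatha is treated as also owning Emil Esposito's interest in Cobalt Capital LLC, giving 28% + 12% = 40%.
By spousal attribution (R1), Paula Mbatha is treated as owning Emil Esposito's 41% interest in Orion Services GmbH.
Chain via Cobalt Capital LLC → Halcyon Manufacturing Inc. → Ironwood Trust (R2): 40% × 53% × 23% × 23% = 1.12148% of Ashford Mining NL.
Direct interest in Ashford Mining NL: 35%.
Chain via Orion Services GmbH → Harbor Realty LP → Meridian Ventures LLC (R2): 41% × 32% × 18% × 37% = 0.873792% of Ashford Mining NL.
Aggregating (R3): 1.12148% + 35% + 0.873792% = 36.995272%.

36.995272%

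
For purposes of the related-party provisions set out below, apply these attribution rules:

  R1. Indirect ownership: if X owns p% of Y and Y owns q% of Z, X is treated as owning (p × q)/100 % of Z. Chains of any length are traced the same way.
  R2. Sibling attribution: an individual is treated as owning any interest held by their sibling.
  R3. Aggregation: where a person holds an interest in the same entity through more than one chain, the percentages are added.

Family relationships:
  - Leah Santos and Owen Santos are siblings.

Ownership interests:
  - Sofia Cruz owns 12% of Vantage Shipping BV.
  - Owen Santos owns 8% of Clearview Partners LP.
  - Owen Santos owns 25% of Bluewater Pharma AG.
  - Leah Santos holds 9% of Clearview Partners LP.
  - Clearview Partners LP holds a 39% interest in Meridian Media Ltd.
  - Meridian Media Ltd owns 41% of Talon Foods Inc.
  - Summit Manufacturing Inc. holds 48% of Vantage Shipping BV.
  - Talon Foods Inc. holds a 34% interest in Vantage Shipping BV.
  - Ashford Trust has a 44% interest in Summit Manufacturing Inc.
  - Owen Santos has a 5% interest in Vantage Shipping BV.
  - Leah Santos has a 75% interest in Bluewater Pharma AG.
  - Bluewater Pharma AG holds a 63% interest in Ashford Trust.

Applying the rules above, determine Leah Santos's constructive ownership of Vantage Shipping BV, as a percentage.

By sibling attribution (R2), Leah Santos is treated as also owning Owen Santos's interest in Clearview Partners LP, giving 9% + 8% = 17%.
By sibling attribution (R2), Leah Santos is treated as also owning Owen Santos's interest in Bluewater Pharma AG, giving 75% + 25% = 100%.
By sibling attribution (R2), Leah Santos is treated as owning Owen Santos's 5% interest in Vantage Shipping BV.
Chain via Clearview Partners LP → Meridian Media Ltd → Talon Foods Inc. (R1): 17% × 39% × 41% × 34% = 0.924222% of Vantage Shipping BV.
Chain via Bluewater Pharma AG → Ashford Trust → Summit Manufacturing Inc. (R1): 100% × 63% × 44% × 48% = 13.3056% of Vantage Shipping BV.
Direct interest in Vantage Shipping BV: 5%.
Aggregating (R3): 0.924222% + 13.3056% + 5% = 19.229822%.

19.229822%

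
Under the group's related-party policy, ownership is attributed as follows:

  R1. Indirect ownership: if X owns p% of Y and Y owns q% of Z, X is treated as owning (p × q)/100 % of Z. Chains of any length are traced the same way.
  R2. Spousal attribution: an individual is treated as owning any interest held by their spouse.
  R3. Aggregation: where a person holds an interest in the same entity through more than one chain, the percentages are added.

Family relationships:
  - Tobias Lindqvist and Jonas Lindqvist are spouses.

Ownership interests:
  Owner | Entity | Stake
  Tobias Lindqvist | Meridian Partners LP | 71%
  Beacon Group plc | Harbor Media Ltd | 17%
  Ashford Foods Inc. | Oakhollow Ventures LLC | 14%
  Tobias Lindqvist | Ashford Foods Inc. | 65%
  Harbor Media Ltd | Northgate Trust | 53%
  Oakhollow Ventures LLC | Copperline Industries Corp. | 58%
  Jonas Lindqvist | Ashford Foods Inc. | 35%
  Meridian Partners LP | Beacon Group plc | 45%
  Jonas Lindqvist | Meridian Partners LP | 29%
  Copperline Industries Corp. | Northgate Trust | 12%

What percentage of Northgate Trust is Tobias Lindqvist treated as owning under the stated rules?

5.0289%

By spousal attribution (R2), Tobias Lindqvist is treated as also owning Jonas Lindqvist's interest in Meridian Partners LP, giving 71% + 29% = 100%.
By spousal attribution (R2), Tobias Lindqvist is treated as also owning Jonas Lindqvist's interest in Ashford Foods Inc, giving 65% + 35% = 100%.
Chain via Meridian Partners LP → Beacon Group plc → Harbor Media Ltd (R1): 100% × 45% × 17% × 53% = 4.0545% of Northgate Trust.
Chain via Ashford Foods Inc. → Oakhollow Ventures LLC → Copperline Industries Corp. (R1): 100% × 14% × 58% × 12% = 0.9744% of Northgate Trust.
Aggregating (R3): 4.0545% + 0.9744% = 5.0289%.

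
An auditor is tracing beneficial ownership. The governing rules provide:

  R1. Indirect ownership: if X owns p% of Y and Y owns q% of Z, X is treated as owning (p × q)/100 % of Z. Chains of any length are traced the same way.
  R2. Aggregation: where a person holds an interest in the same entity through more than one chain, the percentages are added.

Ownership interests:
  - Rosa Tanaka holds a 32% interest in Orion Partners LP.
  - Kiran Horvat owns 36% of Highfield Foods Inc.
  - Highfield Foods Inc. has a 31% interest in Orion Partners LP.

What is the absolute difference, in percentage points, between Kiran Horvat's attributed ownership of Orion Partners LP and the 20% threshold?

8.84

Chain via Highfield Foods Inc. (R1): 36% × 31% = 11.16% of Orion Partners LP.
11.16% falls short of the 20% threshold by 8.84 percentage points.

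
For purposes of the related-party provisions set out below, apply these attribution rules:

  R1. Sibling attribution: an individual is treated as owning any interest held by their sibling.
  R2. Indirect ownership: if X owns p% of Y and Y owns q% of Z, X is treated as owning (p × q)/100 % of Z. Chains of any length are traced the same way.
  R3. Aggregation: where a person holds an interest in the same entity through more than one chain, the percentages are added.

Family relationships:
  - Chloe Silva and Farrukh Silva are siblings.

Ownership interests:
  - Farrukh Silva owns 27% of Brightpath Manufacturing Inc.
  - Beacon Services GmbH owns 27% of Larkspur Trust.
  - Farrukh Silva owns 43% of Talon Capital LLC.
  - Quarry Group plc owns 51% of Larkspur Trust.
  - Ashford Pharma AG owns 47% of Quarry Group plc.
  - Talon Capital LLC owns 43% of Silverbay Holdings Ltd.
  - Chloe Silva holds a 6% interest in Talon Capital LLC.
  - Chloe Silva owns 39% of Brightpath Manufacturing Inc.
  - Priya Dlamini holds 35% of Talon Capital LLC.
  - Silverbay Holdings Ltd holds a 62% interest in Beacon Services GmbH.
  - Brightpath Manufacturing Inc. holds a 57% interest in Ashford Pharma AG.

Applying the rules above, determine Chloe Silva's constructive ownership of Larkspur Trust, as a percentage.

12.544632%

By sibling attribution (R1), Chloe Silva is treated as also owning Farrukh Silva's interest in Talon Capital LLC, giving 6% + 43% = 49%.
By sibling attribution (R1), Chloe Silva is treated as also owning Farrukh Silva's interest in Brightpath Manufacturing Inc, giving 39% + 27% = 66%.
Chain via Talon Capital LLC → Silverbay Holdings Ltd → Beacon Services GmbH (R2): 49% × 43% × 62% × 27% = 3.527118% of Larkspur Trust.
Chain via Brightpath Manufacturing Inc. → Ashford Pharma AG → Quarry Group plc (R2): 66% × 57% × 47% × 51% = 9.017514% of Larkspur Trust.
Aggregating (R3): 3.527118% + 9.017514% = 12.544632%.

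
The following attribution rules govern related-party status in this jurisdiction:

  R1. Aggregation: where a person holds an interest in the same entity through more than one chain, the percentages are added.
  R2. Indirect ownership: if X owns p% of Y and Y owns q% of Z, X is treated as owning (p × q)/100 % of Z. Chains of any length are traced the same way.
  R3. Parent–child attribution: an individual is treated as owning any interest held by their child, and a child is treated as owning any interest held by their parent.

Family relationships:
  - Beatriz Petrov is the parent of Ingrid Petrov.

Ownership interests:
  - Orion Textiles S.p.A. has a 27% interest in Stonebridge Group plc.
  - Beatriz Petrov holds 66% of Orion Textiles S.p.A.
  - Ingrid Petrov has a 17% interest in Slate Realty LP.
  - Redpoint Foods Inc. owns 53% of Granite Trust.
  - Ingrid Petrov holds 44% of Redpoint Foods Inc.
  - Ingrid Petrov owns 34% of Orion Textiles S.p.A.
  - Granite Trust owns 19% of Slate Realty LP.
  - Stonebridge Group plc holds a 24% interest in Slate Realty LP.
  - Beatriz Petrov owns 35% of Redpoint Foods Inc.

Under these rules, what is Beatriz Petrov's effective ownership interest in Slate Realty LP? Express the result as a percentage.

31.4353%

By parent–child attribution (R3), Beatriz Petrov is treated as also owning Ingrid Petrov's interest in Orion Textiles S.p.A, giving 66% + 34% = 100%.
By parent–child attribution (R3), Beatriz Petrov is treated as also owning Ingrid Petrov's interest in Redpoint Foods Inc, giving 35% + 44% = 79%.
By parent–child attribution (R3), Beatriz Petrov is treated as owning Ingrid Petrov's 17% interest in Slate Realty LP.
Chain via Orion Textiles S.p.A. → Stonebridge Group plc (R2): 100% × 27% × 24% = 6.48% of Slate Realty LP.
Chain via Redpoint Foods Inc. → Granite Trust (R2): 79% × 53% × 19% = 7.9553% of Slate Realty LP.
Direct interest in Slate Realty LP: 17%.
Aggregating (R1): 6.48% + 7.9553% + 17% = 31.4353%.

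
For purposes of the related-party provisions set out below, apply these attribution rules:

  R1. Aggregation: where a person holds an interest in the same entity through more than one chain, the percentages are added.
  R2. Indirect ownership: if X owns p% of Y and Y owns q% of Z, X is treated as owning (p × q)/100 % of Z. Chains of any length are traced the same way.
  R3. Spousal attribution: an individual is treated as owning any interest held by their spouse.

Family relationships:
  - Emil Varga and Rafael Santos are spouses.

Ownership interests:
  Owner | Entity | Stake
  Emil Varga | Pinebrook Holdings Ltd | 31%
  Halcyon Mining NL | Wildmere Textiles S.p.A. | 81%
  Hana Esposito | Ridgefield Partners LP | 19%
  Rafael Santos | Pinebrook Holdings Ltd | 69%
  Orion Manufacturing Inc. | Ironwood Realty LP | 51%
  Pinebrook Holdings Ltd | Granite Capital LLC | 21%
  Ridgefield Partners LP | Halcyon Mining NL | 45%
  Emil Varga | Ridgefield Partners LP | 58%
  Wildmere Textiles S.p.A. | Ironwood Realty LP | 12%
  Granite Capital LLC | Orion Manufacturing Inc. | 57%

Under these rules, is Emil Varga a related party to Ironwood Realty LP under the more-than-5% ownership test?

Yes

By spousal attribution (R3), Emil Varga is treated as also owning Rafael Santos's interest in Pinebrook Holdings Ltd, giving 31% + 69% = 100%.
Chain via Pinebrook Holdings Ltd → Granite Capital LLC → Orion Manufacturing Inc. (R2): 100% × 21% × 57% × 51% = 6.1047% of Ironwood Realty LP.
Chain via Ridgefield Partners LP → Halcyon Mining NL → Wildmere Textiles S.p.A. (R2): 58% × 45% × 81% × 12% = 2.53692% of Ironwood Realty LP.
Aggregating (R1): 6.1047% + 2.53692% = 8.64162%.
8.64162% exceeds the 5% threshold, so Emil is a related party to Ironwood Realty LP.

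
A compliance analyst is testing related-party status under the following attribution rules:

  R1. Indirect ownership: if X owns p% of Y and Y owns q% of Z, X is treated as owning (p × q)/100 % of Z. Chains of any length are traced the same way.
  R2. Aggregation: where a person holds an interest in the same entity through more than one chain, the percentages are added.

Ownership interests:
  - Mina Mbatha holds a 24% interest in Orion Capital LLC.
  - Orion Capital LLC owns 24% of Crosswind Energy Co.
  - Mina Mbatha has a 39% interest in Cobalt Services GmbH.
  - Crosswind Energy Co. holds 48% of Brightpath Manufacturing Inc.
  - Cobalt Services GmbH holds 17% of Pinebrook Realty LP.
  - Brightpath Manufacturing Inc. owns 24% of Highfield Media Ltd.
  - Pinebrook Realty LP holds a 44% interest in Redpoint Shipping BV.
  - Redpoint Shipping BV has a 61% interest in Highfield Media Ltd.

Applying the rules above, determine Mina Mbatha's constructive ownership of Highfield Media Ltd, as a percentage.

2.443044%

Chain via Cobalt Services GmbH → Pinebrook Realty LP → Redpoint Shipping BV (R1): 39% × 17% × 44% × 61% = 1.779492% of Highfield Media Ltd.
Chain via Orion Capital LLC → Crosswind Energy Co. → Brightpath Manufacturing Inc. (R1): 24% × 24% × 48% × 24% = 0.663552% of Highfield Media Ltd.
Aggregating (R2): 1.779492% + 0.663552% = 2.443044%.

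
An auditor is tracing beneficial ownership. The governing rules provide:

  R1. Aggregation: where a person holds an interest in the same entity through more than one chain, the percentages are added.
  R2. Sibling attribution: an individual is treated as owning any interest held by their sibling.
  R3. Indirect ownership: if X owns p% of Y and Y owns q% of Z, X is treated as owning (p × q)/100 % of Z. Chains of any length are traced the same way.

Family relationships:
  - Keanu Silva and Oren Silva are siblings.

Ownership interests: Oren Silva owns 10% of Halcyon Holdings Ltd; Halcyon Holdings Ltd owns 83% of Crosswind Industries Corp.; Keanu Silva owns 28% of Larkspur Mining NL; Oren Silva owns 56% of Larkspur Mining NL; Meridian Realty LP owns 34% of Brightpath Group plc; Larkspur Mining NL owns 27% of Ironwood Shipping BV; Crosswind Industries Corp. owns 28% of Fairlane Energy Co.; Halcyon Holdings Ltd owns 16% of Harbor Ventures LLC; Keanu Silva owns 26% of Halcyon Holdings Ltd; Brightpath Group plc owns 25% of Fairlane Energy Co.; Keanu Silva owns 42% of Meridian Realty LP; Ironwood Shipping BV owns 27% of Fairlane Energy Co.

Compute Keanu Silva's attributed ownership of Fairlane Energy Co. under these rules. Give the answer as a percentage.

By sibling attribution (R2), Keanu Silva is treated as also owning Oren Silva's interest in Larkspur Mining NL, giving 28% + 56% = 84%.
By sibling attribution (R2), Keanu Silva is treated as also owning Oren Silva's interest in Halcyon Holdings Ltd, giving 26% + 10% = 36%.
Chain via Meridian Realty LP → Brightpath Group plc (R3): 42% × 34% × 25% = 3.57% of Fairlane Energy Co.
Chain via Larkspur Mining NL → Ironwood Shipping BV (R3): 84% × 27% × 27% = 6.1236% of Fairlane Energy Co.
Chain via Halcyon Holdings Ltd → Crosswind Industries Corp. (R3): 36% × 83% × 28% = 8.3664% of Fairlane Energy Co.
Aggregating (R1): 3.57% + 6.1236% + 8.3664% = 18.06%.

18.06%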